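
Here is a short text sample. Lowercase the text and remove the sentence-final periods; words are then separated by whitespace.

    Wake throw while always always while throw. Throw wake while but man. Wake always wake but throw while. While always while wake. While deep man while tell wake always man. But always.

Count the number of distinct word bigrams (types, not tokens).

26

32 tokens → 31 bigram windows in total.
Repeated bigrams (each contributes count−1 duplicates):
  always while: 2
  throw while: 2
  wake always: 2
  wake while: 2
  while always: 2
5 duplicate windows → 31 − 5 = 26 distinct.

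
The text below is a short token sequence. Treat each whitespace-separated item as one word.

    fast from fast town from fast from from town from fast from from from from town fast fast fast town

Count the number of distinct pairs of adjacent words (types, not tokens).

20 tokens → 19 bigram windows in total.
Repeated bigrams (each contributes count−1 duplicates):
  from from: 4
  fast from: 3
  from fast: 3
  fast fast: 2
  fast town: 2
  from town: 2
  town from: 2
11 duplicate windows → 19 − 11 = 8 distinct.

8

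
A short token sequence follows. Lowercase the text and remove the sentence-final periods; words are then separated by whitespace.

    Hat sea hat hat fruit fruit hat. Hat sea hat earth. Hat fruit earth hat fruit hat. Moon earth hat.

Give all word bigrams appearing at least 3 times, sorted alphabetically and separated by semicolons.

earth hat; hat fruit

Bigram counts meeting the condition (at least 3 times):
  earth hat: 3
  hat fruit: 3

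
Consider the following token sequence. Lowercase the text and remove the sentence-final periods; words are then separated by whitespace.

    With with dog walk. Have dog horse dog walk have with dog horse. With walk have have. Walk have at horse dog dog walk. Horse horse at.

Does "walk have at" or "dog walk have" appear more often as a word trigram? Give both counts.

"dog walk have" (2 vs 1)

"walk have at": 1 occurrence
"dog walk have": 2 occurrences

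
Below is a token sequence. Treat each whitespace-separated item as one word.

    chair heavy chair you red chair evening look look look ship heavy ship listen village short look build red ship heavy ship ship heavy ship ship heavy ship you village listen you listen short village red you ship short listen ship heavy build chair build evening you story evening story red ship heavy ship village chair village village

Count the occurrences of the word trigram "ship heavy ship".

5

Scanning the 56 overlapping trigram windows for "ship heavy ship":
  position 11–13: ship heavy ship
  position 20–22: ship heavy ship
  position 23–25: ship heavy ship
  position 26–28: ship heavy ship
  position 52–54: ship heavy ship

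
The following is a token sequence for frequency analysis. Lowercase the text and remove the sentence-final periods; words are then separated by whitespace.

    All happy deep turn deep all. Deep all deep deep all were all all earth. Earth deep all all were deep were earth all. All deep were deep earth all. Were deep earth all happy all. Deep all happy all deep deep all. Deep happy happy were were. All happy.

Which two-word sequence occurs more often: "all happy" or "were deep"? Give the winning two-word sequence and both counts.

"all happy": 4 occurrences
"were deep": 3 occurrences

"all happy" (4 vs 3)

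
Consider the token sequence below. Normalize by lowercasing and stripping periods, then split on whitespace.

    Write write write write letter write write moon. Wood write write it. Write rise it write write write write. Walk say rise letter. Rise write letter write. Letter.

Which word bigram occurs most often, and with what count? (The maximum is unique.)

Bigram frequencies (highest first):
  write write: 8
  write letter: 3
  letter write: 2
  it write: 2
  write moon: 1
  moon wood: 1
  … (10 more, each ≤ 1)

"write write", 8 times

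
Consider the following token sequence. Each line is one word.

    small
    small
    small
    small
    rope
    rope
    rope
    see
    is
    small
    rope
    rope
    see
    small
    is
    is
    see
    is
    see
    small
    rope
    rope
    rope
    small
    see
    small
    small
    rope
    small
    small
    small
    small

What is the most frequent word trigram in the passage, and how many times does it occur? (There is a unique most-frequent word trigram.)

"small small small", 4 times

Trigram frequencies (highest first):
  small small small: 4
  small rope rope: 3
  small small rope: 2
  rope rope rope: 2
  rope rope see: 2
  rope see is: 1
  … (16 more, each ≤ 1)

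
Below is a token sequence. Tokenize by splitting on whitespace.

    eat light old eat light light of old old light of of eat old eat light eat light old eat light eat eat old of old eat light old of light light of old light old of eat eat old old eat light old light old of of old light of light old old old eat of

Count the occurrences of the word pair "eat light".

7

Scanning the 56 overlapping bigram windows for "eat light":
  position 1–2: eat light
  position 4–5: eat light
  position 15–16: eat light
  position 17–18: eat light
  position 20–21: eat light
  position 27–28: eat light
  position 42–43: eat light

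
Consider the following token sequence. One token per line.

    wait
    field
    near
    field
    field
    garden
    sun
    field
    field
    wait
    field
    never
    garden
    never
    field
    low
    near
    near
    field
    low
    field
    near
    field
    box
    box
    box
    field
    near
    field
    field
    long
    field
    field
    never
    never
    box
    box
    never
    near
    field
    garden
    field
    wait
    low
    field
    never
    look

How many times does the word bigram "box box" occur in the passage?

3

Scanning the 46 overlapping bigram windows for "box box":
  position 24–25: box box
  position 25–26: box box
  position 36–37: box box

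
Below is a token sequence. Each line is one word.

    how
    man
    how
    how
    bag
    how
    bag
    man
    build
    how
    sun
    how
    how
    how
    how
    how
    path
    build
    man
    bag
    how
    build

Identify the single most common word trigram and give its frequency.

"how how how", 3 times

Trigram frequencies (highest first):
  how how how: 3
  how man how: 1
  man how how: 1
  how how bag: 1
  how bag how: 1
  bag how bag: 1
  … (12 more, each ≤ 1)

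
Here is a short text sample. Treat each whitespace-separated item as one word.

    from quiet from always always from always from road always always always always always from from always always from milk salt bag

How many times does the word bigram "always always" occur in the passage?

6

Scanning the 21 overlapping bigram windows for "always always":
  position 4–5: always always
  position 10–11: always always
  position 11–12: always always
  position 12–13: always always
  position 13–14: always always
  position 17–18: always always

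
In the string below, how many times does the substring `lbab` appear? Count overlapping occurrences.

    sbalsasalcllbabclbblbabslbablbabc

4

Sliding a length-4 window over the 33 characters (30 positions):
  position 12–15: lbab
  position 20–23: lbab
  position 25–28: lbab
  position 29–32: lbab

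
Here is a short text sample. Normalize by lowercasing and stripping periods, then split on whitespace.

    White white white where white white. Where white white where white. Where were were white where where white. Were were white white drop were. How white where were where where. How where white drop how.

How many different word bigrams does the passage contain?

16

35 tokens → 34 bigram windows in total.
Repeated bigrams (each contributes count−1 duplicates):
  white where: 6
  where white: 5
  white white: 5
  were were: 2
  were white: 2
  where were: 2
  where where: 2
  white drop: 2
18 duplicate windows → 34 − 18 = 16 distinct.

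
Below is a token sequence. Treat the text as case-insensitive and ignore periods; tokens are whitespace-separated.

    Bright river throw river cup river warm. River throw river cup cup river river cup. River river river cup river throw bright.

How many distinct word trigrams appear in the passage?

22 tokens → 20 trigram windows in total.
Repeated trigrams (each contributes count−1 duplicates):
  river cup river: 3
  cup river river: 2
  river river cup: 2
  river throw river: 2
  throw river cup: 2
6 duplicate windows → 20 − 6 = 14 distinct.

14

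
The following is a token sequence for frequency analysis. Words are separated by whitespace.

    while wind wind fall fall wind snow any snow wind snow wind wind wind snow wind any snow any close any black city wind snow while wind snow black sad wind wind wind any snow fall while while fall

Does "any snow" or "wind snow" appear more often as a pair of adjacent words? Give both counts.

"wind snow" (5 vs 3)

"any snow": 3 occurrences
"wind snow": 5 occurrences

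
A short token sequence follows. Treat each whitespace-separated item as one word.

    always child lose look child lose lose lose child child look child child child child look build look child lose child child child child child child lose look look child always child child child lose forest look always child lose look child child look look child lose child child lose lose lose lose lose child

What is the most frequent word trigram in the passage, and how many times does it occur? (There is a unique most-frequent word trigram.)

Trigram frequencies (highest first):
  child child child: 7
  lose lose lose: 4
  child lose look: 3
  look child lose: 3
  lose child child: 3
  child child look: 3
  … (21 more, each ≤ 3)

"child child child", 7 times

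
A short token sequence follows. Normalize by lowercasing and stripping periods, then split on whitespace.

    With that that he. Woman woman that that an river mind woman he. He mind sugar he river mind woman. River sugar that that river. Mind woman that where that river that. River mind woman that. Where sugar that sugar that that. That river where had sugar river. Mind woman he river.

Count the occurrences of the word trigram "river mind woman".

Scanning the 50 overlapping trigram windows for "river mind woman":
  position 10–12: river mind woman
  position 18–20: river mind woman
  position 25–27: river mind woman
  position 33–35: river mind woman
  position 48–50: river mind woman

5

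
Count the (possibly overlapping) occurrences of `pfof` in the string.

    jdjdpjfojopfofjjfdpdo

1

Sliding a length-4 window over the 21 characters (18 positions):
  position 11–14: pfof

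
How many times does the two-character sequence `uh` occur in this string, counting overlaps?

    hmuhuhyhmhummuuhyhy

Sliding a length-2 window over the 19 characters (18 positions):
  position 3–4: uh
  position 5–6: uh
  position 15–16: uh

3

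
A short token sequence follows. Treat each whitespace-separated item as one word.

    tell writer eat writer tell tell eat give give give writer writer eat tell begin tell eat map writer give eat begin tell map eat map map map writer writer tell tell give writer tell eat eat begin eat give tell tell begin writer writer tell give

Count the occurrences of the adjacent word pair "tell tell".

3

Scanning the 46 overlapping bigram windows for "tell tell":
  position 5–6: tell tell
  position 31–32: tell tell
  position 41–42: tell tell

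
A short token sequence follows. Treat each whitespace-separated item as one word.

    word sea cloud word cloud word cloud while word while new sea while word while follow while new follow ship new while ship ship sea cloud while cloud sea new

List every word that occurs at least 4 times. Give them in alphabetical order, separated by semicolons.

Unigram counts meeting the condition (at least 4 times):
  cloud: 5
  new: 4
  sea: 4
  while: 7
  word: 5

cloud; new; sea; while; word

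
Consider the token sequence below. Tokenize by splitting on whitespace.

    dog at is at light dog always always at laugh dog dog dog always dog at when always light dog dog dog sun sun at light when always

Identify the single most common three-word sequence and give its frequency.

Trigram frequencies (highest first):
  dog dog dog: 2
  dog at is: 1
  at is at: 1
  is at light: 1
  at light dog: 1
  light dog always: 1
  … (19 more, each ≤ 1)

"dog dog dog", 2 times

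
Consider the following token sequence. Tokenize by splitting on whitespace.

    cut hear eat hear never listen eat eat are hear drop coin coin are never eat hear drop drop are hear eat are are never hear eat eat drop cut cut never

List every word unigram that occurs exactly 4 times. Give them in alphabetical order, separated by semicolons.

Unigram counts meeting the condition (exactly 4 times):
  drop: 4
  never: 4

drop; never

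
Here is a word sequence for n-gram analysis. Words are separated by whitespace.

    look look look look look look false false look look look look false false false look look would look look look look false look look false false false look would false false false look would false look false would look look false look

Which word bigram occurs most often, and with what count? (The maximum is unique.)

Bigram frequencies (highest first):
  look look: 14
  false false: 7
  false look: 7
  look false: 6
  look would: 3
  would look: 2
  … (2 more, each ≤ 2)

"look look", 14 times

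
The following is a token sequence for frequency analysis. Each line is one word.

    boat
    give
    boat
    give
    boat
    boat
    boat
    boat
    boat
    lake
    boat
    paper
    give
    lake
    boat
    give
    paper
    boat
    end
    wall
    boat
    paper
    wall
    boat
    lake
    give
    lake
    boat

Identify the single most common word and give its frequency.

"boat", 13 times

Unigram frequencies (highest first):
  boat: 13
  give: 5
  lake: 4
  paper: 3
  wall: 2
  end: 1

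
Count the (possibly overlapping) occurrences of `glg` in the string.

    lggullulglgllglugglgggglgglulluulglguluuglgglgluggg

6

Sliding a length-3 window over the 51 characters (49 positions):
  position 9–11: glg
  position 18–20: glg
  position 23–25: glg
  position 34–36: glg
  position 41–43: glg
  position 44–46: glg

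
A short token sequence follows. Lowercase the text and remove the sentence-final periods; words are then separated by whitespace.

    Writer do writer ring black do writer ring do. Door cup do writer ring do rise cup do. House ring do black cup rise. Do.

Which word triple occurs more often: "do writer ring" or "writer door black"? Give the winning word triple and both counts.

"do writer ring": 3 occurrences
"writer door black": 0 occurrences

"do writer ring" (3 vs 0)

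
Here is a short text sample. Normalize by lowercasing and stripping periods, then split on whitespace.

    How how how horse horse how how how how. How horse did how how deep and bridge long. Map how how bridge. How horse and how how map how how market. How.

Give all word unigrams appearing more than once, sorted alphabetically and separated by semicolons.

Unigram counts meeting the condition (more than once):
  and: 2
  bridge: 2
  horse: 4
  how: 18
  map: 2

and; bridge; horse; how; map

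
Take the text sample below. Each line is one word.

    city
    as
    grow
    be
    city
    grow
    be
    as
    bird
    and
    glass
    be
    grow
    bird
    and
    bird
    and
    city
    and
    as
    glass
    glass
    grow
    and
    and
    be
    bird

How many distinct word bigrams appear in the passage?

23

27 tokens → 26 bigram windows in total.
Repeated bigrams (each contributes count−1 duplicates):
  bird and: 3
  grow be: 2
3 duplicate windows → 26 − 3 = 23 distinct.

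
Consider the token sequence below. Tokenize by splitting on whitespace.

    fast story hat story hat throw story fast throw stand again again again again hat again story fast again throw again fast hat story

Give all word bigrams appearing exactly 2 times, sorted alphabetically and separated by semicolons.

hat story; story fast; story hat

Bigram counts meeting the condition (exactly 2 times):
  hat story: 2
  story fast: 2
  story hat: 2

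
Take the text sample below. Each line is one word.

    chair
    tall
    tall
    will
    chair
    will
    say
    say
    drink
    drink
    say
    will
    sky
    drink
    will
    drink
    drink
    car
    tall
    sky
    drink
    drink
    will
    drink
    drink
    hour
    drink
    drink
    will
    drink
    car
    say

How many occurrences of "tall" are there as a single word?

3

Scanning the 32 tokens for "tall":
  position 2: tall
  position 3: tall
  position 19: tall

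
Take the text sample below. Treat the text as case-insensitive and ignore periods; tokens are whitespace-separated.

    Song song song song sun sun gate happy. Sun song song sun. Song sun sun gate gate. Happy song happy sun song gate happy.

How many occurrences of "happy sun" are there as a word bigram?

2

Scanning the 23 overlapping bigram windows for "happy sun":
  position 8–9: happy sun
  position 20–21: happy sun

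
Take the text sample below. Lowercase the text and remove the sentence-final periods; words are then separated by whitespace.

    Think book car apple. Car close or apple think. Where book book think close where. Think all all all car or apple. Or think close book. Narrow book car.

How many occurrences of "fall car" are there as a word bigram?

0

Scanning the 28 overlapping bigram windows for "fall car":
  (none found)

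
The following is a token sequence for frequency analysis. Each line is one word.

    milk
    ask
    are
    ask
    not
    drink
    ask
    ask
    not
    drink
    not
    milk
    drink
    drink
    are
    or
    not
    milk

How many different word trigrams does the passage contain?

18 tokens → 16 trigram windows in total.
Repeated trigrams (each contributes count−1 duplicates):
  ask not drink: 2
1 duplicate windows → 16 − 1 = 15 distinct.

15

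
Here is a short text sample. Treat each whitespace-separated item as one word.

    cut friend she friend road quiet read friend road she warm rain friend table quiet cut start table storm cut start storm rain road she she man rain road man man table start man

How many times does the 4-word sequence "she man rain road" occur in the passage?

1

Scanning the 31 overlapping 4-gram windows for "she man rain road":
  position 26–29: she man rain road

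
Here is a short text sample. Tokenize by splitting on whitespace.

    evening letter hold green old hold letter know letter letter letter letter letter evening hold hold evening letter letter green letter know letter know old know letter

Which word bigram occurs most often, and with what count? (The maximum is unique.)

"letter letter", 5 times

Bigram frequencies (highest first):
  letter letter: 5
  letter know: 3
  know letter: 3
  evening letter: 2
  letter hold: 1
  hold green: 1
  … (11 more, each ≤ 1)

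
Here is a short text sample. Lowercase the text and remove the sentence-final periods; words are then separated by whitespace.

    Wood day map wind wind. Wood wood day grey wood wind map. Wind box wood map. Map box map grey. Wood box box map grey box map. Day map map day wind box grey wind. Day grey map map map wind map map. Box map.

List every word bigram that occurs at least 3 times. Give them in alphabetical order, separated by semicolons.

Bigram counts meeting the condition (at least 3 times):
  box map: 4
  map map: 5
  map wind: 3

box map; map map; map wind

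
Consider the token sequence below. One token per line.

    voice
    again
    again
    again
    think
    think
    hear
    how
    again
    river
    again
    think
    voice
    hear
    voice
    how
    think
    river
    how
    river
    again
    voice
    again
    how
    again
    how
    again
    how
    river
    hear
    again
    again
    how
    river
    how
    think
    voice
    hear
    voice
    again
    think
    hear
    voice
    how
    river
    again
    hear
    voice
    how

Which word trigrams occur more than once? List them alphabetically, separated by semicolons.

Trigram counts meeting the condition (more than once):
  again how again: 2
  again how river: 2
  hear voice how: 3
  how again how: 2
  how river again: 2
  think voice hear: 2
  voice hear voice: 2

again how again; again how river; hear voice how; how again how; how river again; think voice hear; voice hear voice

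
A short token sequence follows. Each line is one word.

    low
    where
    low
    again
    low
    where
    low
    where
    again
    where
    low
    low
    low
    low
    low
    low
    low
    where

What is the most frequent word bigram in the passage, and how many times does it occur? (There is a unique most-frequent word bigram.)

"low low", 6 times

Bigram frequencies (highest first):
  low low: 6
  low where: 4
  where low: 3
  low again: 1
  again low: 1
  where again: 1
  … (1 more, each ≤ 1)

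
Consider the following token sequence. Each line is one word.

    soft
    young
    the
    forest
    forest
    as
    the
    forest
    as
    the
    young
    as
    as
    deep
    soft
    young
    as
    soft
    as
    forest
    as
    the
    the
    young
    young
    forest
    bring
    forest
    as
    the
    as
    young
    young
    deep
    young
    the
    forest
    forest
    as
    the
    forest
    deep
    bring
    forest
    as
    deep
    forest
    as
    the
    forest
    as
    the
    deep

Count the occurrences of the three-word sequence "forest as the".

7

Scanning the 51 overlapping trigram windows for "forest as the":
  position 5–7: forest as the
  position 8–10: forest as the
  position 20–22: forest as the
  position 28–30: forest as the
  position 38–40: forest as the
  position 47–49: forest as the
  position 50–52: forest as the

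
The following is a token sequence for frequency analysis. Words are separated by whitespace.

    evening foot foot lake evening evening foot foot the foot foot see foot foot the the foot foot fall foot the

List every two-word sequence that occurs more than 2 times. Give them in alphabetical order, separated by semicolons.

foot foot; foot the

Bigram counts meeting the condition (more than 2 times):
  foot foot: 5
  foot the: 3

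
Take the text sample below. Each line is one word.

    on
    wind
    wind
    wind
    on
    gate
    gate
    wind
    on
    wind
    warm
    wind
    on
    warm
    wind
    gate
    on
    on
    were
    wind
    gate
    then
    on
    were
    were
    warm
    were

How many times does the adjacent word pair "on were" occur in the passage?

2

Scanning the 26 overlapping bigram windows for "on were":
  position 18–19: on were
  position 23–24: on were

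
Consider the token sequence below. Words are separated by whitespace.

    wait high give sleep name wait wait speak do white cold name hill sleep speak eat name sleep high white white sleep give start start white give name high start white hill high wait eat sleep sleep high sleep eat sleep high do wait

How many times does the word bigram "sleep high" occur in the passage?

Scanning the 43 overlapping bigram windows for "sleep high":
  position 18–19: sleep high
  position 37–38: sleep high
  position 41–42: sleep high

3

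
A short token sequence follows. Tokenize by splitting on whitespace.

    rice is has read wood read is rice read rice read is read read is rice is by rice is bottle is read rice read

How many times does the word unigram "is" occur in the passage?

Scanning the 25 tokens for "is":
  position 2: is
  position 7: is
  position 12: is
  position 15: is
  position 17: is
  position 20: is
  position 22: is

7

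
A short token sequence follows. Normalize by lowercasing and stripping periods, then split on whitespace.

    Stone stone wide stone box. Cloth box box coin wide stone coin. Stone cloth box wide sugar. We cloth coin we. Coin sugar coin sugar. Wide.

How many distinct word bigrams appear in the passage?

22

26 tokens → 25 bigram windows in total.
Repeated bigrams (each contributes count−1 duplicates):
  cloth box: 2
  coin sugar: 2
  wide stone: 2
3 duplicate windows → 25 − 3 = 22 distinct.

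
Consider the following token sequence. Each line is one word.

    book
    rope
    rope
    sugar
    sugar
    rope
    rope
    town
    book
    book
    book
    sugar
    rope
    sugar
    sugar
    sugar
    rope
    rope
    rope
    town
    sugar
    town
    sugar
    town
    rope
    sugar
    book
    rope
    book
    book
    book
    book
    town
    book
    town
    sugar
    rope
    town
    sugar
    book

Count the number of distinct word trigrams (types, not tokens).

40 tokens → 38 trigram windows in total.
Repeated trigrams (each contributes count−1 duplicates):
  book book book: 3
  rope rope town: 2
  rope sugar sugar: 2
  rope town sugar: 2
  sugar rope rope: 2
  sugar sugar rope: 2
  town sugar town: 2
8 duplicate windows → 38 − 8 = 30 distinct.

30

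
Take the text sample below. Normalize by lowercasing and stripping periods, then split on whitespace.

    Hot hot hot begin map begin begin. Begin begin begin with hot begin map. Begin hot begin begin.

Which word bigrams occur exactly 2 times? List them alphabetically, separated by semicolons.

Bigram counts meeting the condition (exactly 2 times):
  begin map: 2
  hot hot: 2
  map begin: 2

begin map; hot hot; map begin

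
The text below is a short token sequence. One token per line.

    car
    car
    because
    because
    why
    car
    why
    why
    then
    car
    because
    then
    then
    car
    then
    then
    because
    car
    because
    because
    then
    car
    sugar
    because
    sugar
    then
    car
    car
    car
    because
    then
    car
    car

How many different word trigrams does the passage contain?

33 tokens → 31 trigram windows in total.
Repeated trigrams (each contributes count−1 duplicates):
  because then car: 2
  car because because: 2
  car because then: 2
  car car because: 2
  then car car: 2
5 duplicate windows → 31 − 5 = 26 distinct.

26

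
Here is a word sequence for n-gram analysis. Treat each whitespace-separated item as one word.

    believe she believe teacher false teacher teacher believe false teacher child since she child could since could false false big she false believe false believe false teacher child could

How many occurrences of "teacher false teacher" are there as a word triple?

1

Scanning the 27 overlapping trigram windows for "teacher false teacher":
  position 4–6: teacher false teacher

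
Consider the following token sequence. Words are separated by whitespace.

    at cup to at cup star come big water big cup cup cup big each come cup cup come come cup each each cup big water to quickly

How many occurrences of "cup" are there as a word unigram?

9

Scanning the 28 tokens for "cup":
  position 2: cup
  position 5: cup
  position 11: cup
  position 12: cup
  position 13: cup
  position 17: cup
  position 18: cup
  position 21: cup
  position 24: cup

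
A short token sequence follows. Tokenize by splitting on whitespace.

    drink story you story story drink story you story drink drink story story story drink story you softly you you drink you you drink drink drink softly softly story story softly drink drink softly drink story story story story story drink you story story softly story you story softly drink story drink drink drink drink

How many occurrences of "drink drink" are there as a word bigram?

7

Scanning the 54 overlapping bigram windows for "drink drink":
  position 10–11: drink drink
  position 24–25: drink drink
  position 25–26: drink drink
  position 32–33: drink drink
  position 52–53: drink drink
  position 53–54: drink drink
  position 54–55: drink drink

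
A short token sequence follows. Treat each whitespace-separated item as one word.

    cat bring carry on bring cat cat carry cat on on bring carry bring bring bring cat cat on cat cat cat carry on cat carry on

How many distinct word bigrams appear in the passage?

27 tokens → 26 bigram windows in total.
Repeated bigrams (each contributes count−1 duplicates):
  cat cat: 4
  carry on: 3
  cat carry: 3
  bring bring: 2
  bring carry: 2
  bring cat: 2
  cat on: 2
  on bring: 2
  … (1 more repeated)
13 duplicate windows → 26 − 13 = 13 distinct.

13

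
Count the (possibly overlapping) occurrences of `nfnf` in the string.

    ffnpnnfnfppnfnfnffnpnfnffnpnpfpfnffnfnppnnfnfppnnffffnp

Sliding a length-4 window over the 55 characters (52 positions):
  position 6–9: nfnf
  position 12–15: nfnf
  position 14–17: nfnf
  position 21–24: nfnf
  position 42–45: nfnf

5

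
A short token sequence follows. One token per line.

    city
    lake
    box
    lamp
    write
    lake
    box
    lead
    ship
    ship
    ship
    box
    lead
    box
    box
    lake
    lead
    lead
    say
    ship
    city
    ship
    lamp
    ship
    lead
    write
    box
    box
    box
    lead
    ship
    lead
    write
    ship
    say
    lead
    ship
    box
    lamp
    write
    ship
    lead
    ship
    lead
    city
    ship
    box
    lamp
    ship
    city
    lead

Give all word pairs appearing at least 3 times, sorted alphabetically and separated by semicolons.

Bigram counts meeting the condition (at least 3 times):
  box box: 3
  box lamp: 3
  box lead: 3
  lead ship: 4
  ship box: 3
  ship lead: 4

box box; box lamp; box lead; lead ship; ship box; ship lead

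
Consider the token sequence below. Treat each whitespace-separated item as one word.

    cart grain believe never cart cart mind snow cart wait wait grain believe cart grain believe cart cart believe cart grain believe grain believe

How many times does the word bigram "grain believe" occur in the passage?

5

Scanning the 23 overlapping bigram windows for "grain believe":
  position 2–3: grain believe
  position 12–13: grain believe
  position 15–16: grain believe
  position 21–22: grain believe
  position 23–24: grain believe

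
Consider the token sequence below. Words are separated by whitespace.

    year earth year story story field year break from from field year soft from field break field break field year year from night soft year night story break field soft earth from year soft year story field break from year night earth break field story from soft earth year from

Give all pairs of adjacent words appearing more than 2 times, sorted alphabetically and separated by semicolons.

break field; field break; field year

Bigram counts meeting the condition (more than 2 times):
  break field: 4
  field break: 3
  field year: 3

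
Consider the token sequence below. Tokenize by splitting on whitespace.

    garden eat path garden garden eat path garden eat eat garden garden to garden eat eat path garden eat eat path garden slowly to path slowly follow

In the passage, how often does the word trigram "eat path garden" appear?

Scanning the 25 overlapping trigram windows for "eat path garden":
  position 2–4: eat path garden
  position 6–8: eat path garden
  position 16–18: eat path garden
  position 20–22: eat path garden

4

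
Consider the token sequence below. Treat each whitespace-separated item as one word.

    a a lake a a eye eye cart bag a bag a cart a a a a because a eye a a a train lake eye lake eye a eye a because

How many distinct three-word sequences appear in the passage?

32 tokens → 30 trigram windows in total.
Repeated trigrams (each contributes count−1 duplicates):
  a a a: 3
  a eye a: 2
3 duplicate windows → 30 − 3 = 27 distinct.

27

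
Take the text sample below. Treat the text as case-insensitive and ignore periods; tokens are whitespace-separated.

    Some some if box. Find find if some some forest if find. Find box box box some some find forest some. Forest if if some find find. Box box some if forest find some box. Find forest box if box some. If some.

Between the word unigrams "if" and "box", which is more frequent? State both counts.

"if": 8 occurrences
"box": 9 occurrences

"box" (9 vs 8)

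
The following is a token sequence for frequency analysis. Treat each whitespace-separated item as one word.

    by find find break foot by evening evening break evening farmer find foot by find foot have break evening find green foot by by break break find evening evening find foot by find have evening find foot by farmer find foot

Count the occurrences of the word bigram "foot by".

5

Scanning the 40 overlapping bigram windows for "foot by":
  position 5–6: foot by
  position 13–14: foot by
  position 22–23: foot by
  position 31–32: foot by
  position 37–38: foot by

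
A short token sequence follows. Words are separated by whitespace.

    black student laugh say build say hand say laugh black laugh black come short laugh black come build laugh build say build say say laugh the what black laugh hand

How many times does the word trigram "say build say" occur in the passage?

Scanning the 28 overlapping trigram windows for "say build say":
  position 4–6: say build say
  position 21–23: say build say

2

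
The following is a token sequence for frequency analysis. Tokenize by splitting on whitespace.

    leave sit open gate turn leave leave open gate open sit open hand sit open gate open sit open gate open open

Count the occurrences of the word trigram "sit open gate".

3

Scanning the 20 overlapping trigram windows for "sit open gate":
  position 2–4: sit open gate
  position 14–16: sit open gate
  position 18–20: sit open gate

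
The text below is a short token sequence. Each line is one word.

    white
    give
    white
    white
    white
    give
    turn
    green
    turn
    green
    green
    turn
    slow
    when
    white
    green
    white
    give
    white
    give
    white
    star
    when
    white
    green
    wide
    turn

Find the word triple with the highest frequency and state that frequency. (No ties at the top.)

"white give white", 3 times

Trigram frequencies (highest first):
  white give white: 3
  when white green: 2
  give white white: 1
  white white white: 1
  white white give: 1
  white give turn: 1
  … (16 more, each ≤ 1)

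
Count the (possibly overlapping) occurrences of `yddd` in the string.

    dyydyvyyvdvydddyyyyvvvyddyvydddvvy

Sliding a length-4 window over the 34 characters (31 positions):
  position 12–15: yddd
  position 28–31: yddd

2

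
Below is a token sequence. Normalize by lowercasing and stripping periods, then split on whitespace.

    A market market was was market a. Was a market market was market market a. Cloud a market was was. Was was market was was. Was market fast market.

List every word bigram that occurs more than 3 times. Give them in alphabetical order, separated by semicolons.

market was; was market; was was

Bigram counts meeting the condition (more than 3 times):
  market was: 4
  was market: 4
  was was: 6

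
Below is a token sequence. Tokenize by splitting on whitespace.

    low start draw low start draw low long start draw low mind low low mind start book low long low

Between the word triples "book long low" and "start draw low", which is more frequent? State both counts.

"start draw low" (3 vs 0)

"book long low": 0 occurrences
"start draw low": 3 occurrences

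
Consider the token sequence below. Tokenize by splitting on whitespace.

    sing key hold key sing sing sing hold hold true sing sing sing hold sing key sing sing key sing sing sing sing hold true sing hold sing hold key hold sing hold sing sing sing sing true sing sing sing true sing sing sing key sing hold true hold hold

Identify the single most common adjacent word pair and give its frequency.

Bigram frequencies (highest first):
  sing sing: 15
  sing hold: 7
  sing key: 4
  key sing: 4
  true sing: 4
  hold sing: 4
  … (6 more, each ≤ 3)

"sing sing", 15 times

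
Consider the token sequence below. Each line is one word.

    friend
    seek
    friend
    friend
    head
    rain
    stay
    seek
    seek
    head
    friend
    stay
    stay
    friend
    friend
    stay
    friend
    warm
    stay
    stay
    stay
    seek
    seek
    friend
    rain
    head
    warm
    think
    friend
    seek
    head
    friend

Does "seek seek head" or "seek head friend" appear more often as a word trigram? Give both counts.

"seek head friend" (2 vs 1)

"seek seek head": 1 occurrence
"seek head friend": 2 occurrences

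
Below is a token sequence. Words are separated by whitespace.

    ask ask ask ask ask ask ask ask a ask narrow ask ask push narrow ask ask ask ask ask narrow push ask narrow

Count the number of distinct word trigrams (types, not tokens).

24 tokens → 22 trigram windows in total.
Repeated trigrams (each contributes count−1 duplicates):
  ask ask ask: 9
  narrow ask ask: 2
9 duplicate windows → 22 − 9 = 13 distinct.

13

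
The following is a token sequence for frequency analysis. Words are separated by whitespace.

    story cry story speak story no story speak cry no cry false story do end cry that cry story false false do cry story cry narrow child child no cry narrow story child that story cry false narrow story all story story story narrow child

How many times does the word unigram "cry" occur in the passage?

9

Scanning the 45 tokens for "cry":
  position 2: cry
  position 9: cry
  position 11: cry
  position 16: cry
  position 18: cry
  position 23: cry
  position 25: cry
  position 30: cry
  position 36: cry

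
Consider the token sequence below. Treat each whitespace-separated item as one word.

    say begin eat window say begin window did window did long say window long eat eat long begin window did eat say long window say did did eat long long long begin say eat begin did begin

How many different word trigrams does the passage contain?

37 tokens → 35 trigram windows in total.
Repeated trigrams (each contributes count−1 duplicates):
  begin window did: 2
1 duplicate windows → 35 − 1 = 34 distinct.

34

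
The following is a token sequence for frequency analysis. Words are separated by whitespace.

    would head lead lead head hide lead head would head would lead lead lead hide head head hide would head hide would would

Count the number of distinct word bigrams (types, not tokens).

13

23 tokens → 22 bigram windows in total.
Repeated bigrams (each contributes count−1 duplicates):
  head hide: 3
  lead lead: 3
  would head: 3
  head would: 2
  hide would: 2
  lead head: 2
9 duplicate windows → 22 − 9 = 13 distinct.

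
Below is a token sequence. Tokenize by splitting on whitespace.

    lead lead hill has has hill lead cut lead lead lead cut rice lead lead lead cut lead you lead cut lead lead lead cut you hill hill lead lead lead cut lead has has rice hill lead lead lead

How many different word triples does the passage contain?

40 tokens → 38 trigram windows in total.
Repeated trigrams (each contributes count−1 duplicates):
  lead lead lead: 5
  lead cut lead: 4
  lead lead cut: 4
  cut lead lead: 2
  hill lead lead: 2
12 duplicate windows → 38 − 12 = 26 distinct.

26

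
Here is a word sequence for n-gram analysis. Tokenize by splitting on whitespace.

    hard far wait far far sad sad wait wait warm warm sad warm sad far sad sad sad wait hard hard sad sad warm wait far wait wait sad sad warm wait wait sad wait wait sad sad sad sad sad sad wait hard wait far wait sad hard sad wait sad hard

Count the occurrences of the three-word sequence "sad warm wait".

2

Scanning the 51 overlapping trigram windows for "sad warm wait":
  position 23–25: sad warm wait
  position 30–32: sad warm wait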